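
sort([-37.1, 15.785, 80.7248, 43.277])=[-37.1, 15.785, 43.277, 80.7248]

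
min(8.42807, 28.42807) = 8.42807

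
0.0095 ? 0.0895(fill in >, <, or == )<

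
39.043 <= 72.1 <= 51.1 False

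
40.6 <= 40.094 False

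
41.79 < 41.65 False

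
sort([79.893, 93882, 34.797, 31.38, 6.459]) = [6.459, 31.38, 34.797, 79.893, 93882]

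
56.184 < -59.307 False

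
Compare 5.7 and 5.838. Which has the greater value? 5.838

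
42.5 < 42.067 False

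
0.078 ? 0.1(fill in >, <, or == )<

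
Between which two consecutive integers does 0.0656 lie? 0 and 1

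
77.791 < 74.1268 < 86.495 False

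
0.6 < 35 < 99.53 True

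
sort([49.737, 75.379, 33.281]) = [33.281, 49.737, 75.379]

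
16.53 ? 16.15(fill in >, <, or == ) >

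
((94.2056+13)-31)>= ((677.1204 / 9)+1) False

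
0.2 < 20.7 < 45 True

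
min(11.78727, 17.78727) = 11.78727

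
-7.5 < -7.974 False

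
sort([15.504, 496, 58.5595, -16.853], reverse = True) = [496, 58.5595, 15.504, -16.853]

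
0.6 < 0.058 False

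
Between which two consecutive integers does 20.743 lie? 20 and 21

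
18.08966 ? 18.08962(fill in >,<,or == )>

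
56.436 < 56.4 False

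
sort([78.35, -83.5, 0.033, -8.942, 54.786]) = [-83.5, -8.942, 0.033, 54.786, 78.35]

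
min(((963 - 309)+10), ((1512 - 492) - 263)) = 664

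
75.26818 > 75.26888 False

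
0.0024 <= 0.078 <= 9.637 True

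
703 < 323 False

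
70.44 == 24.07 False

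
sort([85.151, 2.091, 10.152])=[2.091, 10.152, 85.151]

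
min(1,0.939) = 0.939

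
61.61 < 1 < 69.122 False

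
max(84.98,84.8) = 84.98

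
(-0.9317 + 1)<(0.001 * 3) False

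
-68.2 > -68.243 True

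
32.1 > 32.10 False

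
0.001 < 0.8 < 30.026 True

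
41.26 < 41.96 True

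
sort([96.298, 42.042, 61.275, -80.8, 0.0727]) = [-80.8, 0.0727, 42.042, 61.275, 96.298]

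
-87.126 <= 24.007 True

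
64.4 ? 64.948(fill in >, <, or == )<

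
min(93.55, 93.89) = 93.55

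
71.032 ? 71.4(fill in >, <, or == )<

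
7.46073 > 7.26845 True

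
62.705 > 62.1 True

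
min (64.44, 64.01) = 64.01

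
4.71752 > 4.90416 False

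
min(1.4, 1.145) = 1.145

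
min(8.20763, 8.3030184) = 8.20763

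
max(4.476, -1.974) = 4.476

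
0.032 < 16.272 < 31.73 True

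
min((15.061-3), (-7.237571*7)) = -50.662997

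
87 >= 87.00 True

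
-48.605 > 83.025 False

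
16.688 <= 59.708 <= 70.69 True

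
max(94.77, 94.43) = 94.77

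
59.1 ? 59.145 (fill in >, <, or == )<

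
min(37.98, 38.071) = 37.98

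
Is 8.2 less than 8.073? No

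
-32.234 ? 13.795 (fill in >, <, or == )<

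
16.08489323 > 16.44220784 False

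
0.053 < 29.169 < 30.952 True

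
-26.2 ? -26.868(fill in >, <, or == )>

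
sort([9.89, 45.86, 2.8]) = [2.8, 9.89, 45.86]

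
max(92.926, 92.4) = 92.926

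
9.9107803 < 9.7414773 False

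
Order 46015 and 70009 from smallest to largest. 46015, 70009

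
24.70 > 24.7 False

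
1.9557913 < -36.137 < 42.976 False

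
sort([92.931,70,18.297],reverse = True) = [92.931,70,18.297]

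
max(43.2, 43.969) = 43.969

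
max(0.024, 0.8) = 0.8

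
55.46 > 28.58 True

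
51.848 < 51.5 False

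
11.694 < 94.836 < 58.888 False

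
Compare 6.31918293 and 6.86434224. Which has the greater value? 6.86434224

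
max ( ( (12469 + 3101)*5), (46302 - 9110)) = 77850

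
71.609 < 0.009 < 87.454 False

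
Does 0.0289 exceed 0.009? Yes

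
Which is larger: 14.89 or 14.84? 14.89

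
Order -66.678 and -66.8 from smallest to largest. -66.8, -66.678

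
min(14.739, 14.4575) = 14.4575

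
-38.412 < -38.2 True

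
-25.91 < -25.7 True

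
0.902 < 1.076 True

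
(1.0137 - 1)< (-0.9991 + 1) False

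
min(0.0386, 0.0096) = 0.0096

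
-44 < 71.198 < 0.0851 False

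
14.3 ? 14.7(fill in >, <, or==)<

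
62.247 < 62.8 True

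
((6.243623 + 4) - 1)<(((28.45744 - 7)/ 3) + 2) False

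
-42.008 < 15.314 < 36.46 True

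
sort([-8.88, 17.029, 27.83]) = [-8.88, 17.029, 27.83]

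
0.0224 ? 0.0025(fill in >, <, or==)>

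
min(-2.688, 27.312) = -2.688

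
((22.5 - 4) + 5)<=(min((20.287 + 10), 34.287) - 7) False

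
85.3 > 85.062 True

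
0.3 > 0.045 True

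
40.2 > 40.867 False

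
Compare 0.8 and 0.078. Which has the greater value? 0.8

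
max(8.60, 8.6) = 8.6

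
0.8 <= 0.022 False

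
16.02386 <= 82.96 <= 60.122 False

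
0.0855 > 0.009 True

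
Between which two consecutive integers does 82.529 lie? 82 and 83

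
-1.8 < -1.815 False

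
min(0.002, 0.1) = 0.002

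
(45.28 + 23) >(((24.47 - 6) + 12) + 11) True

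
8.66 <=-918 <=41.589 False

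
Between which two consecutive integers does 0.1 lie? 0 and 1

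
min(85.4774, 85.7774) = 85.4774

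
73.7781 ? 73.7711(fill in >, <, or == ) >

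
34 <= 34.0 True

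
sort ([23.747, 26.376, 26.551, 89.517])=[23.747, 26.376, 26.551, 89.517]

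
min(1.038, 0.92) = 0.92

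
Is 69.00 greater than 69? No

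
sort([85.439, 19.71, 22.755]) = [19.71, 22.755, 85.439]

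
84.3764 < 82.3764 False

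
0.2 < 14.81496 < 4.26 False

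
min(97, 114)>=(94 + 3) True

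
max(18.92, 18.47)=18.92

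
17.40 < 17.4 False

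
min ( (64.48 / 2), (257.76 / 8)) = 32.22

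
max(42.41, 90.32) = 90.32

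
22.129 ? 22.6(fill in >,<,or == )<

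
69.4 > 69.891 False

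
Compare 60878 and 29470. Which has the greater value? 60878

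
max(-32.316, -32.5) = -32.316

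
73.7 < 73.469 False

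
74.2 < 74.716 True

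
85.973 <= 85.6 False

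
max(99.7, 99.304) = 99.7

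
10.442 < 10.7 True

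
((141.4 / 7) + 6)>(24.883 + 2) False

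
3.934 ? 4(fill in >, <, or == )<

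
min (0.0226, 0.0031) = 0.0031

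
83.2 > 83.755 False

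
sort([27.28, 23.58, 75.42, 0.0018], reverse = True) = [75.42, 27.28, 23.58, 0.0018]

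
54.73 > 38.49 True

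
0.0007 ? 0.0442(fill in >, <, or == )<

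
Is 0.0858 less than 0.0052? No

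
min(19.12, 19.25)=19.12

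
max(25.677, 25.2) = 25.677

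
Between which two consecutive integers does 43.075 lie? 43 and 44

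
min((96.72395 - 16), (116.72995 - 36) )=80.72395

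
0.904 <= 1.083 True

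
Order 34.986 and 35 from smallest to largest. 34.986, 35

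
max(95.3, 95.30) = 95.30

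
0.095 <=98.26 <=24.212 False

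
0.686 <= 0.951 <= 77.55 True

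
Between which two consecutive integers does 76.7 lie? 76 and 77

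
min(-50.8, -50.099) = -50.8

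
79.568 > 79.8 False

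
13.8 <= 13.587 False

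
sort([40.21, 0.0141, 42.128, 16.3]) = [0.0141, 16.3, 40.21, 42.128]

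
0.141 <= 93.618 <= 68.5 False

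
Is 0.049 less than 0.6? Yes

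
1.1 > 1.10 False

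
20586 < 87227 True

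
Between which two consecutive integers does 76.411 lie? 76 and 77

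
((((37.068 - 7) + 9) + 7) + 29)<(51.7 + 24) True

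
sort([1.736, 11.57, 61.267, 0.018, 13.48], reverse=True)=[61.267, 13.48, 11.57, 1.736, 0.018]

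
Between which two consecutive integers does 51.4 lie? 51 and 52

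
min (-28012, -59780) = -59780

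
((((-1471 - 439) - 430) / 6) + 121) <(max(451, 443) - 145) True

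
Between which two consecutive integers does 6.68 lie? 6 and 7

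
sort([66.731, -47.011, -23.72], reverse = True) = [66.731, -23.72, -47.011]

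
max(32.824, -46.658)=32.824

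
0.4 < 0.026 False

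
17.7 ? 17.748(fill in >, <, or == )<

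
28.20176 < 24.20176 False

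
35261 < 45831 True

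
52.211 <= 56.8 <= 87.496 True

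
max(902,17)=902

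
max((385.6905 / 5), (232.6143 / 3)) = 77.5381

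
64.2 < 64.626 True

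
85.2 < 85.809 True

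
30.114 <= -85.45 False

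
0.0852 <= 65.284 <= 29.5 False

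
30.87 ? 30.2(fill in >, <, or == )>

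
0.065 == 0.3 False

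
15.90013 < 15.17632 False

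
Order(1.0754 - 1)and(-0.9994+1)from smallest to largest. (-0.9994+1), (1.0754 - 1)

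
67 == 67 True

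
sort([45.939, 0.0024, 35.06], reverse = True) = [45.939, 35.06, 0.0024]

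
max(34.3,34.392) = 34.392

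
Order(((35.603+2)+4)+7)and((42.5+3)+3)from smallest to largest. ((42.5+3)+3),(((35.603+2)+4)+7)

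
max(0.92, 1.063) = 1.063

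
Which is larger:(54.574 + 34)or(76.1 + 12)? (54.574 + 34)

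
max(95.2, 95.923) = 95.923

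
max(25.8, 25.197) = 25.8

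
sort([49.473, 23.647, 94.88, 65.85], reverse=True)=[94.88, 65.85, 49.473, 23.647]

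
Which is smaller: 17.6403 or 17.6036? 17.6036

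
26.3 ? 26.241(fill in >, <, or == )>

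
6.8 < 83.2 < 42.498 False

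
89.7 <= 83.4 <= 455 False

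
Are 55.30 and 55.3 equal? Yes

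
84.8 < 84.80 False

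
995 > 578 True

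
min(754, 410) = 410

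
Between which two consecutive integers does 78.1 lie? 78 and 79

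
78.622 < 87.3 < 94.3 True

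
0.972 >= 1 False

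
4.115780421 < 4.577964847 True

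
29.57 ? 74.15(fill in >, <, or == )<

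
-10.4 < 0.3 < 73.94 True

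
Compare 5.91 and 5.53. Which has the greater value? 5.91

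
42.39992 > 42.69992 False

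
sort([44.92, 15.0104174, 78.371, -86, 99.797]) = [-86, 15.0104174, 44.92, 78.371, 99.797]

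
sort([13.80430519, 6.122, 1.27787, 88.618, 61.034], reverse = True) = [88.618, 61.034, 13.80430519, 6.122, 1.27787]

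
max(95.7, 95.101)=95.7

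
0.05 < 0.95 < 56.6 True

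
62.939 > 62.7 True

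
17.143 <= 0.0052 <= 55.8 False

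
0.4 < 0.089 False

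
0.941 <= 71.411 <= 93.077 True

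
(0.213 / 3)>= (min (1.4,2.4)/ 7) False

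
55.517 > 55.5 True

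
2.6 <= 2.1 False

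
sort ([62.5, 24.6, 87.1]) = [24.6, 62.5, 87.1]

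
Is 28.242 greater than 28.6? No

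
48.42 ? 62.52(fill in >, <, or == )<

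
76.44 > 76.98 False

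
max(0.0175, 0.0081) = 0.0175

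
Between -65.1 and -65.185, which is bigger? -65.1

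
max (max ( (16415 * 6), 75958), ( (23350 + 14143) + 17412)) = 98490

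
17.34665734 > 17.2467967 True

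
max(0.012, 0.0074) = 0.012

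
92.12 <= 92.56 True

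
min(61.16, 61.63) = 61.16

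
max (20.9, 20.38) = 20.9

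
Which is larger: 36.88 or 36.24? 36.88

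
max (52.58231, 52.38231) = 52.58231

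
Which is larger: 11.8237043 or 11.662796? 11.8237043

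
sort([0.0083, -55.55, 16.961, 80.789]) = [-55.55, 0.0083, 16.961, 80.789]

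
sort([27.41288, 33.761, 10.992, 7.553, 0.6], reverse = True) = [33.761, 27.41288, 10.992, 7.553, 0.6]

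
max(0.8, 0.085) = 0.8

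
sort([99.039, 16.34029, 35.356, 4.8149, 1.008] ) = [1.008, 4.8149, 16.34029, 35.356, 99.039]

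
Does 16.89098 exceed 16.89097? Yes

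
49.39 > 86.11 False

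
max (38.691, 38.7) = 38.7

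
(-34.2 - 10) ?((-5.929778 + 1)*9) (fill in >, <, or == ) >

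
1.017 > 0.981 True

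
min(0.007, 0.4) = 0.007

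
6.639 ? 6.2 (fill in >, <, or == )>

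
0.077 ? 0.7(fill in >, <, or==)<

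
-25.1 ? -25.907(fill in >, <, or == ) >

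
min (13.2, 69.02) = 13.2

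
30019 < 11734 False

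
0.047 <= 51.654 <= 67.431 True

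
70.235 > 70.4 False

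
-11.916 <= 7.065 True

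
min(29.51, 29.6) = 29.51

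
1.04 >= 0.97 True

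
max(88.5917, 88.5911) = 88.5917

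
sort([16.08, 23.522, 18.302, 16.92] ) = [16.08, 16.92, 18.302, 23.522]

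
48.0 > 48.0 False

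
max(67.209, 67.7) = 67.7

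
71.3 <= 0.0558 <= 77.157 False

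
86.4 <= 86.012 False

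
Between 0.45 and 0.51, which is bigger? 0.51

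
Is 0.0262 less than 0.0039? No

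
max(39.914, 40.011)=40.011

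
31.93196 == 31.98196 False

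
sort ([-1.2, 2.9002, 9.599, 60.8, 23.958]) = [-1.2, 2.9002, 9.599, 23.958, 60.8]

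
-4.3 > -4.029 False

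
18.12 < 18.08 False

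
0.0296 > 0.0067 True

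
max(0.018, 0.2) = 0.2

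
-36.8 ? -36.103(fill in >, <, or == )<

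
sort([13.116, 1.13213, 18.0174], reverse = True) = [18.0174, 13.116, 1.13213]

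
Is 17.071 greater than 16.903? Yes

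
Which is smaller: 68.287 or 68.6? 68.287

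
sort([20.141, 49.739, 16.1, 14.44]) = [14.44, 16.1, 20.141, 49.739]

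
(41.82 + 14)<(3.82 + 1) False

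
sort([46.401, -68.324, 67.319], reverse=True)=[67.319, 46.401, -68.324]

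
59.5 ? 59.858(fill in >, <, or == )<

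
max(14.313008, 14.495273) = 14.495273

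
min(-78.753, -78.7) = -78.753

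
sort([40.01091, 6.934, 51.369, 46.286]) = [6.934, 40.01091, 46.286, 51.369]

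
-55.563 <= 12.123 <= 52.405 True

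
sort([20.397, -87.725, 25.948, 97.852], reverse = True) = [97.852, 25.948, 20.397, -87.725]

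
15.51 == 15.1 False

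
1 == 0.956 False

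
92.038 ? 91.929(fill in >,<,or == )>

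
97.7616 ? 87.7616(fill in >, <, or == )>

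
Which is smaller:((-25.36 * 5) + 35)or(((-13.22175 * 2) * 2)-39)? (((-13.22175 * 2) * 2)-39)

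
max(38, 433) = 433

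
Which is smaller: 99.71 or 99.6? 99.6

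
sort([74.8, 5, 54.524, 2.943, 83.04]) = [2.943, 5, 54.524, 74.8, 83.04]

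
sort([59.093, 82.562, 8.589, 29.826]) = [8.589, 29.826, 59.093, 82.562]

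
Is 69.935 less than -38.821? No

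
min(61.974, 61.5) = 61.5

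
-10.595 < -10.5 True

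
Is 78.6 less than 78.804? Yes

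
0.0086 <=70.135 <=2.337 False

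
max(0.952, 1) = 1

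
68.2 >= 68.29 False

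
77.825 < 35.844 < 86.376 False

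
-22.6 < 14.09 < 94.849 True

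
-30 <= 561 True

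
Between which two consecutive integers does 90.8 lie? 90 and 91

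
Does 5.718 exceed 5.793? No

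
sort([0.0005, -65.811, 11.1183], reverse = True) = [11.1183, 0.0005, -65.811]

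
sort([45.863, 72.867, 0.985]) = [0.985, 45.863, 72.867]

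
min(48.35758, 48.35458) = 48.35458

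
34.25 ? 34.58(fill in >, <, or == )<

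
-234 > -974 True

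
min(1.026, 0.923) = 0.923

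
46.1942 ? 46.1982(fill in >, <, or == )<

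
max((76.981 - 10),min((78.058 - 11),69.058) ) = 67.058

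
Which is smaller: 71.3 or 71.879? 71.3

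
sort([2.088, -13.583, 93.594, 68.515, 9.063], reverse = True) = [93.594, 68.515, 9.063, 2.088, -13.583]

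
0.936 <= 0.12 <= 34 False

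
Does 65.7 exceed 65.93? No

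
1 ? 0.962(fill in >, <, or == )>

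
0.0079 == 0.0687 False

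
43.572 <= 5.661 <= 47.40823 False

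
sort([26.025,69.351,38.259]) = [26.025,38.259,69.351]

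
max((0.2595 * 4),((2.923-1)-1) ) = 1.038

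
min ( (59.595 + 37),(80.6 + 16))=96.595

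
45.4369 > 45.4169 True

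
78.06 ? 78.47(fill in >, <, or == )<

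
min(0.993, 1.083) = 0.993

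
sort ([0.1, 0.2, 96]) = [0.1, 0.2, 96]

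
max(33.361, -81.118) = 33.361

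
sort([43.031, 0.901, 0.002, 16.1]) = [0.002, 0.901, 16.1, 43.031]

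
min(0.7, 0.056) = 0.056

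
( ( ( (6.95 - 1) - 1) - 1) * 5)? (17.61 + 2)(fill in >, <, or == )>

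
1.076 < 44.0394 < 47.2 True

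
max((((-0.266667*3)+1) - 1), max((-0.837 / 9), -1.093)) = -0.093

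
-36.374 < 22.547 True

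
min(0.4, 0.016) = 0.016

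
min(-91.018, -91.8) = -91.8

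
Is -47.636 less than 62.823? Yes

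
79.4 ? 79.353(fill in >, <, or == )>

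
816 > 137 True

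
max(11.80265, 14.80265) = 14.80265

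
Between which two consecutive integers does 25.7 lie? 25 and 26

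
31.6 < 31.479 False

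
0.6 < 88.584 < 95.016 True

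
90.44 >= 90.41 True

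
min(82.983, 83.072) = 82.983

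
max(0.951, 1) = 1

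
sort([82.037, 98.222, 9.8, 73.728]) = [9.8, 73.728, 82.037, 98.222]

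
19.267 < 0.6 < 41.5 False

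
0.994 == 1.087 False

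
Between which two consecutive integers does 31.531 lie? 31 and 32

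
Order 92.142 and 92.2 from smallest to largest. 92.142, 92.2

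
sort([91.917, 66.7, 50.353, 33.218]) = [33.218, 50.353, 66.7, 91.917]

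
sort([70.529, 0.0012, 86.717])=[0.0012, 70.529, 86.717]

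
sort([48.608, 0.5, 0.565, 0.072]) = [0.072, 0.5, 0.565, 48.608]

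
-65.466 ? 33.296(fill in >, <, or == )<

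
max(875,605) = 875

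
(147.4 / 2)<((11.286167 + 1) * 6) True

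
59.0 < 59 False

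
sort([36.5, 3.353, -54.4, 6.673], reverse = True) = [36.5, 6.673, 3.353, -54.4]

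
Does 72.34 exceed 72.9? No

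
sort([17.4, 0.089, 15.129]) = [0.089, 15.129, 17.4]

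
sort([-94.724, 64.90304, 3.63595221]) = [-94.724, 3.63595221, 64.90304]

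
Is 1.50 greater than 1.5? No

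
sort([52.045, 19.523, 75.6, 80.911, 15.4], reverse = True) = [80.911, 75.6, 52.045, 19.523, 15.4]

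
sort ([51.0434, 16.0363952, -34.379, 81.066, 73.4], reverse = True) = [81.066, 73.4, 51.0434, 16.0363952, -34.379]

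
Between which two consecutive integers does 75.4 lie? 75 and 76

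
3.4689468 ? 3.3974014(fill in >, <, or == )>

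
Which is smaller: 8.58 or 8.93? 8.58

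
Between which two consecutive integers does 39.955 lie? 39 and 40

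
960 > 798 True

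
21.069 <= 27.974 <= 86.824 True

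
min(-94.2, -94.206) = -94.206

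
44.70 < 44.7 False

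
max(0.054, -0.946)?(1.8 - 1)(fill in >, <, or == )<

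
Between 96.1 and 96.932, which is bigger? 96.932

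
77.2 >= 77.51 False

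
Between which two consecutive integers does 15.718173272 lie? 15 and 16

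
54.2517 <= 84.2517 True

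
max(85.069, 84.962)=85.069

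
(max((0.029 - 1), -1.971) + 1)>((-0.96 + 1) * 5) False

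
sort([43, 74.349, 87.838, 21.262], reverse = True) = [87.838, 74.349, 43, 21.262]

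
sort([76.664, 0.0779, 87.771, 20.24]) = [0.0779, 20.24, 76.664, 87.771]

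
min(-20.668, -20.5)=-20.668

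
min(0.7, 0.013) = 0.013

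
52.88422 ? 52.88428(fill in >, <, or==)<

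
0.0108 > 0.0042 True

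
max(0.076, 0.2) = 0.2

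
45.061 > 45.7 False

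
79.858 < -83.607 False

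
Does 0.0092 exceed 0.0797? No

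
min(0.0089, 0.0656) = 0.0089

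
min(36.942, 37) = 36.942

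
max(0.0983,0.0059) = 0.0983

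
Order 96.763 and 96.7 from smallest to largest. 96.7, 96.763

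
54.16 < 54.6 True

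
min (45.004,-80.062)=-80.062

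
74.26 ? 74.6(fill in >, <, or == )<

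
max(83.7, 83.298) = 83.7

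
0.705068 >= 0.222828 True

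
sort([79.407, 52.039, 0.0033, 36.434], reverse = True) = [79.407, 52.039, 36.434, 0.0033]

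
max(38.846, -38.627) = 38.846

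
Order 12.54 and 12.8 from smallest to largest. 12.54, 12.8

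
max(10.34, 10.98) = 10.98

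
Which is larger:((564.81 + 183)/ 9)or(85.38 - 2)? (85.38 - 2)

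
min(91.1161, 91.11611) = 91.1161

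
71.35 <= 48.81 False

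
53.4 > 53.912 False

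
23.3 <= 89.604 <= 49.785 False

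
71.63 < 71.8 True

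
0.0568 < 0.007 False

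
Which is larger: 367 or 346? 367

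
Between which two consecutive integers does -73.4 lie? -74 and -73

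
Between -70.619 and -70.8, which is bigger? -70.619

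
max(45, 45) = 45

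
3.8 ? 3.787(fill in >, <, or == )>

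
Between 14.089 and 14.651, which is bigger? 14.651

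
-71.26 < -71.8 False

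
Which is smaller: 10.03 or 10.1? 10.03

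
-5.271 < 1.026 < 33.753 True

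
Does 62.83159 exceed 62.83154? Yes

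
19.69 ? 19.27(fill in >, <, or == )>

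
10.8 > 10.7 True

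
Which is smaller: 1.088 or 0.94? 0.94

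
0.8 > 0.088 True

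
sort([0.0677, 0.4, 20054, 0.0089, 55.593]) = [0.0089, 0.0677, 0.4, 55.593, 20054]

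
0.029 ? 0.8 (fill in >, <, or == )<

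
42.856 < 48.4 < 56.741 True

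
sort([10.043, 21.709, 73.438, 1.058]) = [1.058, 10.043, 21.709, 73.438]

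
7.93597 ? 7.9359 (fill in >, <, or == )>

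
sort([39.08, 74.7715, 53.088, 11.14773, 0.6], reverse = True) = [74.7715, 53.088, 39.08, 11.14773, 0.6]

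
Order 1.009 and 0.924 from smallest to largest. 0.924, 1.009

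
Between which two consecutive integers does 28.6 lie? 28 and 29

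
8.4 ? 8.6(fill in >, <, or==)<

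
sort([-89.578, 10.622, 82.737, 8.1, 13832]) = [-89.578, 8.1, 10.622, 82.737, 13832]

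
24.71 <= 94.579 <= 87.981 False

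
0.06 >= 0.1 False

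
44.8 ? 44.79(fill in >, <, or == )>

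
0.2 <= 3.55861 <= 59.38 True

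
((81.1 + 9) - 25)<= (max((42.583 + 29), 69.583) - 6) True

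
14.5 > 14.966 False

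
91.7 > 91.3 True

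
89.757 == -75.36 False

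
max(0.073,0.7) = 0.7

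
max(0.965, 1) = 1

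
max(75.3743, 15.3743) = 75.3743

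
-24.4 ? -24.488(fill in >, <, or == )>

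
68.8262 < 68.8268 True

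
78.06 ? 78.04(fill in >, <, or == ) >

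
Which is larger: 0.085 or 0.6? 0.6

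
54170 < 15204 False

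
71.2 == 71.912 False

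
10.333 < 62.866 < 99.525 True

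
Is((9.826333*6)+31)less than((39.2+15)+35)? No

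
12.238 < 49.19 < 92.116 True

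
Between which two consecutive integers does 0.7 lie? 0 and 1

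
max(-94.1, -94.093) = -94.093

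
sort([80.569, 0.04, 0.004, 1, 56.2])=[0.004, 0.04, 1, 56.2, 80.569]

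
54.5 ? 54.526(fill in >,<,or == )<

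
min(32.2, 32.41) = 32.2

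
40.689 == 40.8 False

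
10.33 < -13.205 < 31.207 False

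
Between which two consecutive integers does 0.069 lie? 0 and 1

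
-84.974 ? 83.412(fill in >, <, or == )<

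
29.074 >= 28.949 True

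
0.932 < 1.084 True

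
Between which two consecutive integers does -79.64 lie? -80 and -79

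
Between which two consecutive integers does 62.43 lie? 62 and 63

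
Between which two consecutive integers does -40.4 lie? -41 and -40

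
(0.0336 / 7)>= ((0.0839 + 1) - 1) False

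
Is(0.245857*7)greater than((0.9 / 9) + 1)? Yes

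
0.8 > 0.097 True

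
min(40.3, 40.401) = 40.3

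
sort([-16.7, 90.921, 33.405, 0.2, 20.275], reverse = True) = [90.921, 33.405, 20.275, 0.2, -16.7]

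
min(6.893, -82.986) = -82.986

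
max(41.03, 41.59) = 41.59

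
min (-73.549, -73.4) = -73.549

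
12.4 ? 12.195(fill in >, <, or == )>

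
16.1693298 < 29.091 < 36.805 True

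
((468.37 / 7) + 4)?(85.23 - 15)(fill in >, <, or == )>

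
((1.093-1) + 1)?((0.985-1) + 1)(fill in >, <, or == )>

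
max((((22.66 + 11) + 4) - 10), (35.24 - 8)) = 27.66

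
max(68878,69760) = 69760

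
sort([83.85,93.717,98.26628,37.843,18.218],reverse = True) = [98.26628,93.717,83.85,37.843,18.218]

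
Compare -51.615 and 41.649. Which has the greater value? 41.649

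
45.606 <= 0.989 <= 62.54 False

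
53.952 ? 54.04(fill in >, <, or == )<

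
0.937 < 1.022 True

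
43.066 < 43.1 True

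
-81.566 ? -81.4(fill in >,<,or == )<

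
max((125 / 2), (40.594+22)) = 62.594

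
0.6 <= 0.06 False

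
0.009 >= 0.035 False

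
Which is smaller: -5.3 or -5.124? -5.3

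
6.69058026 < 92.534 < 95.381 True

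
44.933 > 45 False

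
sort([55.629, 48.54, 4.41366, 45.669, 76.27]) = [4.41366, 45.669, 48.54, 55.629, 76.27]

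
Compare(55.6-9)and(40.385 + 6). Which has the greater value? (55.6-9)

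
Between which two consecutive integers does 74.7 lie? 74 and 75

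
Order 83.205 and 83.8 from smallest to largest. 83.205, 83.8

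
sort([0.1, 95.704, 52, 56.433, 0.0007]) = [0.0007, 0.1, 52, 56.433, 95.704]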